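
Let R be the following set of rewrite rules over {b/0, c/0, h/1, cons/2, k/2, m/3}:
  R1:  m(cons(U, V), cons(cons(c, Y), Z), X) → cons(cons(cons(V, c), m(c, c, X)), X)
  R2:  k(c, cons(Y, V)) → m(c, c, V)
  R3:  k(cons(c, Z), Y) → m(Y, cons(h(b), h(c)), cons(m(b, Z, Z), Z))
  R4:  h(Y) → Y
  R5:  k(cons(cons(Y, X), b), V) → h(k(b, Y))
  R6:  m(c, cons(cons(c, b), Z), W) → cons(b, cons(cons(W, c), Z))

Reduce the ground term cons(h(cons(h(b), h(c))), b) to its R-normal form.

cons(cons(b, c), b)

1. cons(h(cons(h(b), h(c))), b)  →  cons(cons(h(b), h(c)), b)   [R4 at 1]
2. cons(cons(h(b), h(c)), b)  →  cons(cons(b, h(c)), b)   [R4 at 1.1]
3. cons(cons(b, h(c)), b)  →  cons(cons(b, c), b)   [R4 at 1.2]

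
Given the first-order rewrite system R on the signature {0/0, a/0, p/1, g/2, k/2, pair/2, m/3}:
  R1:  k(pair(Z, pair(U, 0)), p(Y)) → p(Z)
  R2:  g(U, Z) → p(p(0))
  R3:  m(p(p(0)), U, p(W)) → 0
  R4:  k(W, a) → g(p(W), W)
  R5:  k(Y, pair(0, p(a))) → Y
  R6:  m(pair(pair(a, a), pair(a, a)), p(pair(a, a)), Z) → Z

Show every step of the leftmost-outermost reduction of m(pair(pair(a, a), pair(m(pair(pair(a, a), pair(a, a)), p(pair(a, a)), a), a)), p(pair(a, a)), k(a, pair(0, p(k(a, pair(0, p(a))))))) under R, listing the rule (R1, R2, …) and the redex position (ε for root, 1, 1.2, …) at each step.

1. m(pair(pair(a, a), pair(m(pair(pair(a, a), pair(a, a)), p(pair(a, a)), a), a)), p(pair(a, a)), k(a, pair(0, p(k(a, pair(0, p(a)))))))  →  m(pair(pair(a, a), pair(a, a)), p(pair(a, a)), k(a, pair(0, p(k(a, pair(0, p(a)))))))   [R6 at 1.2.1]
2. m(pair(pair(a, a), pair(a, a)), p(pair(a, a)), k(a, pair(0, p(k(a, pair(0, p(a)))))))  →  k(a, pair(0, p(k(a, pair(0, p(a))))))   [R6 at ε]
3. k(a, pair(0, p(k(a, pair(0, p(a))))))  →  k(a, pair(0, p(a)))   [R5 at 2.2.1]
4. k(a, pair(0, p(a)))  →  a   [R5 at ε]

a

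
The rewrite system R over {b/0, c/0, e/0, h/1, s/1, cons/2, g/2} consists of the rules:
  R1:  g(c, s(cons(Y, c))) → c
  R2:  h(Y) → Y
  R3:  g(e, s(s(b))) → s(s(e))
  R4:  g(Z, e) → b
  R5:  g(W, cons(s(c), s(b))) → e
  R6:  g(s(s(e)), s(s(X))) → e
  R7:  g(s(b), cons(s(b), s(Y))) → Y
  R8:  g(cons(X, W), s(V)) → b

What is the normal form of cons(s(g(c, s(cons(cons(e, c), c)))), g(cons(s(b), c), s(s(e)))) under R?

1. cons(s(g(c, s(cons(cons(e, c), c)))), g(cons(s(b), c), s(s(e))))  →  cons(s(c), g(cons(s(b), c), s(s(e))))   [R1 at 1.1]
2. cons(s(c), g(cons(s(b), c), s(s(e))))  →  cons(s(c), b)   [R8 at 2]

cons(s(c), b)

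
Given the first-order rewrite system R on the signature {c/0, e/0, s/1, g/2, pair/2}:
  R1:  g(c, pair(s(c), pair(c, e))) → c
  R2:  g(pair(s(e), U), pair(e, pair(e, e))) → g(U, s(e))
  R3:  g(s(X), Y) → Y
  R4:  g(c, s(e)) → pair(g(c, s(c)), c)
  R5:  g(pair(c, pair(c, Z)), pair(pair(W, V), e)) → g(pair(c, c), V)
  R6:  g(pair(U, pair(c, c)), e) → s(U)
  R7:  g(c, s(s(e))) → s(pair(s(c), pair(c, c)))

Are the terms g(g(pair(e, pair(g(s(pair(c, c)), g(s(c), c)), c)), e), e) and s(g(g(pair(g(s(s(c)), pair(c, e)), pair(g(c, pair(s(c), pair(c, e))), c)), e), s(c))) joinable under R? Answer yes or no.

no — NF(t₁) = e, NF(t₂) = s(s(c))

Reduce t₁ = g(g(pair(e, pair(g(s(pair(c, c)), g(s(c), c)), c)), e), e):
1. g(g(pair(e, pair(g(s(pair(c, c)), g(s(c), c)), c)), e), e)  →  g(g(pair(e, pair(g(s(c), c), c)), e), e)   [R3 at 1.1.2.1]
2. g(g(pair(e, pair(g(s(c), c), c)), e), e)  →  g(g(pair(e, pair(c, c)), e), e)   [R3 at 1.1.2.1]
3. g(g(pair(e, pair(c, c)), e), e)  →  g(s(e), e)   [R6 at 1]
4. g(s(e), e)  →  e   [R3 at ε]

Reduce t₂ = s(g(g(pair(g(s(s(c)), pair(c, e)), pair(g(c, pair(s(c), pair(c, e))), c)), e), s(c))):
1. s(g(g(pair(g(s(s(c)), pair(c, e)), pair(g(c, pair(s(c), pair(c, e))), c)), e), s(c)))  →  s(g(g(pair(pair(c, e), pair(g(c, pair(s(c), pair(c, e))), c)), e), s(c)))   [R3 at 1.1.1.1]
2. s(g(g(pair(pair(c, e), pair(g(c, pair(s(c), pair(c, e))), c)), e), s(c)))  →  s(g(g(pair(pair(c, e), pair(c, c)), e), s(c)))   [R1 at 1.1.1.2.1]
3. s(g(g(pair(pair(c, e), pair(c, c)), e), s(c)))  →  s(g(s(pair(c, e)), s(c)))   [R6 at 1.1]
4. s(g(s(pair(c, e)), s(c)))  →  s(s(c))   [R3 at 1]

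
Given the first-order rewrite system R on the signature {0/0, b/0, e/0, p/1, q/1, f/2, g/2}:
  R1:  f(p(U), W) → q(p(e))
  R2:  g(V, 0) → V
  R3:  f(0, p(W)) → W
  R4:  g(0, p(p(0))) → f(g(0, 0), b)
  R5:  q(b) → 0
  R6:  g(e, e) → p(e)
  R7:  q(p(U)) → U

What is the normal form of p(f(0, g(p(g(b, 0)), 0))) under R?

1. p(f(0, g(p(g(b, 0)), 0)))  →  p(f(0, p(g(b, 0))))   [R2 at 1.2]
2. p(f(0, p(g(b, 0))))  →  p(g(b, 0))   [R3 at 1]
3. p(g(b, 0))  →  p(b)   [R2 at 1]

p(b)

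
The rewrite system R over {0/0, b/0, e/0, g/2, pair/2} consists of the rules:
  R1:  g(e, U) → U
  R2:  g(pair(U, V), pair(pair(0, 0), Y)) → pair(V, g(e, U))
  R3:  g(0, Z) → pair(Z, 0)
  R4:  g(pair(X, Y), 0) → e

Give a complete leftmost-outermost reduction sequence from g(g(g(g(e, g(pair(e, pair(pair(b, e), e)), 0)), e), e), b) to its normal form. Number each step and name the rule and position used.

b

1. g(g(g(g(e, g(pair(e, pair(pair(b, e), e)), 0)), e), e), b)  →  g(g(g(g(pair(e, pair(pair(b, e), e)), 0), e), e), b)   [R1 at 1.1.1]
2. g(g(g(g(pair(e, pair(pair(b, e), e)), 0), e), e), b)  →  g(g(g(e, e), e), b)   [R4 at 1.1.1]
3. g(g(g(e, e), e), b)  →  g(g(e, e), b)   [R1 at 1.1]
4. g(g(e, e), b)  →  g(e, b)   [R1 at 1]
5. g(e, b)  →  b   [R1 at ε]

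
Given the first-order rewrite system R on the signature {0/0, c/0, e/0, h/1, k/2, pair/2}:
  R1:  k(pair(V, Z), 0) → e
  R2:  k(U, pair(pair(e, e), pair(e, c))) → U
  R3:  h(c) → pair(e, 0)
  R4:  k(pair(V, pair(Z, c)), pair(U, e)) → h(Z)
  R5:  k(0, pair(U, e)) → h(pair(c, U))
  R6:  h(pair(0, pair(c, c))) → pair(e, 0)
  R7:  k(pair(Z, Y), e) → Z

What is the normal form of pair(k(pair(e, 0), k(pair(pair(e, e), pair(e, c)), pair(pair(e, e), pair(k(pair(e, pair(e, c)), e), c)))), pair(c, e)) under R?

1. pair(k(pair(e, 0), k(pair(pair(e, e), pair(e, c)), pair(pair(e, e), pair(k(pair(e, pair(e, c)), e), c)))), pair(c, e))  →  pair(k(pair(e, 0), k(pair(pair(e, e), pair(e, c)), pair(pair(e, e), pair(e, c)))), pair(c, e))   [R7 at 1.2.2.2.1]
2. pair(k(pair(e, 0), k(pair(pair(e, e), pair(e, c)), pair(pair(e, e), pair(e, c)))), pair(c, e))  →  pair(k(pair(e, 0), pair(pair(e, e), pair(e, c))), pair(c, e))   [R2 at 1.2]
3. pair(k(pair(e, 0), pair(pair(e, e), pair(e, c))), pair(c, e))  →  pair(pair(e, 0), pair(c, e))   [R2 at 1]

pair(pair(e, 0), pair(c, e))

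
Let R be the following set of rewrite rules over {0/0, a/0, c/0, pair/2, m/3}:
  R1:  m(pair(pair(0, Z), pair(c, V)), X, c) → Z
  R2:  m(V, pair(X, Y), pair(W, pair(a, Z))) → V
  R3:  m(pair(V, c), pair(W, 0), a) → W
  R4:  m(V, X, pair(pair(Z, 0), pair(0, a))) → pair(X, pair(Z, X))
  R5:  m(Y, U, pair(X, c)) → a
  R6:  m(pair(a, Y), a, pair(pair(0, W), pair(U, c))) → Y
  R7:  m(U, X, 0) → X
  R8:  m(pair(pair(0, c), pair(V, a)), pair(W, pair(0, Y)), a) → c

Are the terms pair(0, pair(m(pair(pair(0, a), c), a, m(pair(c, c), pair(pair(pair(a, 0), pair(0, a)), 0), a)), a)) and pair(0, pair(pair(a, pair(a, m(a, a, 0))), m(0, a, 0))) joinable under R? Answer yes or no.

Reduce t₁ = pair(0, pair(m(pair(pair(0, a), c), a, m(pair(c, c), pair(pair(pair(a, 0), pair(0, a)), 0), a)), a)):
1. pair(0, pair(m(pair(pair(0, a), c), a, m(pair(c, c), pair(pair(pair(a, 0), pair(0, a)), 0), a)), a))  →  pair(0, pair(m(pair(pair(0, a), c), a, pair(pair(a, 0), pair(0, a))), a))   [R3 at 2.1.3]
2. pair(0, pair(m(pair(pair(0, a), c), a, pair(pair(a, 0), pair(0, a))), a))  →  pair(0, pair(pair(a, pair(a, a)), a))   [R4 at 2.1]

Reduce t₂ = pair(0, pair(pair(a, pair(a, m(a, a, 0))), m(0, a, 0))):
1. pair(0, pair(pair(a, pair(a, m(a, a, 0))), m(0, a, 0)))  →  pair(0, pair(pair(a, pair(a, a)), m(0, a, 0)))   [R7 at 2.1.2.2]
2. pair(0, pair(pair(a, pair(a, a)), m(0, a, 0)))  →  pair(0, pair(pair(a, pair(a, a)), a))   [R7 at 2.2]

yes — NF(t₁) = pair(0, pair(pair(a, pair(a, a)), a)), NF(t₂) = pair(0, pair(pair(a, pair(a, a)), a))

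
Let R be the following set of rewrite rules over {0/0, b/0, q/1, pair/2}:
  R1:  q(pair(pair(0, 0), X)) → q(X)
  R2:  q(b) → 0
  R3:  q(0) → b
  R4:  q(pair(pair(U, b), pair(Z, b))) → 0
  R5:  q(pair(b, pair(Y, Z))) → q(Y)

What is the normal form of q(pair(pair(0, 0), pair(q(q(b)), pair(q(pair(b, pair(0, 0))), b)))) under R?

1. q(pair(pair(0, 0), pair(q(q(b)), pair(q(pair(b, pair(0, 0))), b))))  →  q(pair(q(q(b)), pair(q(pair(b, pair(0, 0))), b)))   [R1 at ε]
2. q(pair(q(q(b)), pair(q(pair(b, pair(0, 0))), b)))  →  q(pair(q(0), pair(q(pair(b, pair(0, 0))), b)))   [R2 at 1.1.1]
3. q(pair(q(0), pair(q(pair(b, pair(0, 0))), b)))  →  q(pair(b, pair(q(pair(b, pair(0, 0))), b)))   [R3 at 1.1]
4. q(pair(b, pair(q(pair(b, pair(0, 0))), b)))  →  q(q(pair(b, pair(0, 0))))   [R5 at ε]
5. q(q(pair(b, pair(0, 0))))  →  q(q(0))   [R5 at 1]
6. q(q(0))  →  q(b)   [R3 at 1]
7. q(b)  →  0   [R2 at ε]

0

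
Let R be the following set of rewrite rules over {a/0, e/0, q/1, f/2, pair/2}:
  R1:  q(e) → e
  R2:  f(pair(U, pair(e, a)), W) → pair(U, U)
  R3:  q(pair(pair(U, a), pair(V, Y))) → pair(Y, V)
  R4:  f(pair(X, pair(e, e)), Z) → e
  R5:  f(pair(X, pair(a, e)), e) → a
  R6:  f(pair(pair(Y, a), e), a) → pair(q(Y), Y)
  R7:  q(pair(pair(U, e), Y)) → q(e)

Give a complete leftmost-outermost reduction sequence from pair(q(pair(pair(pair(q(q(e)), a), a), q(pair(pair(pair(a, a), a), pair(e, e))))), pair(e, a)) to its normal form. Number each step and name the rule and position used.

1. pair(q(pair(pair(pair(q(q(e)), a), a), q(pair(pair(pair(a, a), a), pair(e, e))))), pair(e, a))  →  pair(q(pair(pair(pair(q(e), a), a), q(pair(pair(pair(a, a), a), pair(e, e))))), pair(e, a))   [R1 at 1.1.1.1.1.1]
2. pair(q(pair(pair(pair(q(e), a), a), q(pair(pair(pair(a, a), a), pair(e, e))))), pair(e, a))  →  pair(q(pair(pair(pair(e, a), a), q(pair(pair(pair(a, a), a), pair(e, e))))), pair(e, a))   [R1 at 1.1.1.1.1]
3. pair(q(pair(pair(pair(e, a), a), q(pair(pair(pair(a, a), a), pair(e, e))))), pair(e, a))  →  pair(q(pair(pair(pair(e, a), a), pair(e, e))), pair(e, a))   [R3 at 1.1.2]
4. pair(q(pair(pair(pair(e, a), a), pair(e, e))), pair(e, a))  →  pair(pair(e, e), pair(e, a))   [R3 at 1]

pair(pair(e, e), pair(e, a))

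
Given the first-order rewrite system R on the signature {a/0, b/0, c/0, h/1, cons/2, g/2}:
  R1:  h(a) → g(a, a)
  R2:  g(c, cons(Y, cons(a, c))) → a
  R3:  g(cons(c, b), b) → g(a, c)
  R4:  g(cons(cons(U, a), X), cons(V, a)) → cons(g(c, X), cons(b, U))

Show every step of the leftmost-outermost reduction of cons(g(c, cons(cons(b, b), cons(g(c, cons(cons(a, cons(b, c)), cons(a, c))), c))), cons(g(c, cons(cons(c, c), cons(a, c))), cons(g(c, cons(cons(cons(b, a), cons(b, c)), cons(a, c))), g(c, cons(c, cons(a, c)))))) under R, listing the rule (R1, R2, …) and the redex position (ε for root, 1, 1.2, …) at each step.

cons(a, cons(a, cons(a, a)))

1. cons(g(c, cons(cons(b, b), cons(g(c, cons(cons(a, cons(b, c)), cons(a, c))), c))), cons(g(c, cons(cons(c, c), cons(a, c))), cons(g(c, cons(cons(cons(b, a), cons(b, c)), cons(a, c))), g(c, cons(c, cons(a, c))))))  →  cons(g(c, cons(cons(b, b), cons(a, c))), cons(g(c, cons(cons(c, c), cons(a, c))), cons(g(c, cons(cons(cons(b, a), cons(b, c)), cons(a, c))), g(c, cons(c, cons(a, c))))))   [R2 at 1.2.2.1]
2. cons(g(c, cons(cons(b, b), cons(a, c))), cons(g(c, cons(cons(c, c), cons(a, c))), cons(g(c, cons(cons(cons(b, a), cons(b, c)), cons(a, c))), g(c, cons(c, cons(a, c))))))  →  cons(a, cons(g(c, cons(cons(c, c), cons(a, c))), cons(g(c, cons(cons(cons(b, a), cons(b, c)), cons(a, c))), g(c, cons(c, cons(a, c))))))   [R2 at 1]
3. cons(a, cons(g(c, cons(cons(c, c), cons(a, c))), cons(g(c, cons(cons(cons(b, a), cons(b, c)), cons(a, c))), g(c, cons(c, cons(a, c))))))  →  cons(a, cons(a, cons(g(c, cons(cons(cons(b, a), cons(b, c)), cons(a, c))), g(c, cons(c, cons(a, c))))))   [R2 at 2.1]
4. cons(a, cons(a, cons(g(c, cons(cons(cons(b, a), cons(b, c)), cons(a, c))), g(c, cons(c, cons(a, c))))))  →  cons(a, cons(a, cons(a, g(c, cons(c, cons(a, c))))))   [R2 at 2.2.1]
5. cons(a, cons(a, cons(a, g(c, cons(c, cons(a, c))))))  →  cons(a, cons(a, cons(a, a)))   [R2 at 2.2.2]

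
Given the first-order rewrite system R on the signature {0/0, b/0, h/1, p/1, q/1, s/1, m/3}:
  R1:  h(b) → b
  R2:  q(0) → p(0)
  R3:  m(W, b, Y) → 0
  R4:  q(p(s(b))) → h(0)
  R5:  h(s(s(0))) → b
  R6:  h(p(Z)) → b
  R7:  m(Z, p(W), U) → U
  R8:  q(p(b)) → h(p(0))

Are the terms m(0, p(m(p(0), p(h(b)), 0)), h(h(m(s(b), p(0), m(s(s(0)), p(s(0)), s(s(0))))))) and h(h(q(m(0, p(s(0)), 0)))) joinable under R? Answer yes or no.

Reduce t₁ = m(0, p(m(p(0), p(h(b)), 0)), h(h(m(s(b), p(0), m(s(s(0)), p(s(0)), s(s(0))))))):
1. m(0, p(m(p(0), p(h(b)), 0)), h(h(m(s(b), p(0), m(s(s(0)), p(s(0)), s(s(0)))))))  →  h(h(m(s(b), p(0), m(s(s(0)), p(s(0)), s(s(0))))))   [R7 at ε]
2. h(h(m(s(b), p(0), m(s(s(0)), p(s(0)), s(s(0))))))  →  h(h(m(s(s(0)), p(s(0)), s(s(0)))))   [R7 at 1.1]
3. h(h(m(s(s(0)), p(s(0)), s(s(0)))))  →  h(h(s(s(0))))   [R7 at 1.1]
4. h(h(s(s(0))))  →  h(b)   [R5 at 1]
5. h(b)  →  b   [R1 at ε]

Reduce t₂ = h(h(q(m(0, p(s(0)), 0)))):
1. h(h(q(m(0, p(s(0)), 0))))  →  h(h(q(0)))   [R7 at 1.1.1]
2. h(h(q(0)))  →  h(h(p(0)))   [R2 at 1.1]
3. h(h(p(0)))  →  h(b)   [R6 at 1]
4. h(b)  →  b   [R1 at ε]

yes — NF(t₁) = b, NF(t₂) = b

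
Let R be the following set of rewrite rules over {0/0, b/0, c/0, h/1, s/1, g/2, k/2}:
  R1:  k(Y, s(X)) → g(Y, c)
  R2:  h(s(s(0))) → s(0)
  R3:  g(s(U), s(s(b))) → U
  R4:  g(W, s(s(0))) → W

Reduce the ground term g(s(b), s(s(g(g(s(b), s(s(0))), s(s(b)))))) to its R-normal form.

1. g(s(b), s(s(g(g(s(b), s(s(0))), s(s(b))))))  →  g(s(b), s(s(g(s(b), s(s(b))))))   [R4 at 2.1.1.1]
2. g(s(b), s(s(g(s(b), s(s(b))))))  →  g(s(b), s(s(b)))   [R3 at 2.1.1]
3. g(s(b), s(s(b)))  →  b   [R3 at ε]

b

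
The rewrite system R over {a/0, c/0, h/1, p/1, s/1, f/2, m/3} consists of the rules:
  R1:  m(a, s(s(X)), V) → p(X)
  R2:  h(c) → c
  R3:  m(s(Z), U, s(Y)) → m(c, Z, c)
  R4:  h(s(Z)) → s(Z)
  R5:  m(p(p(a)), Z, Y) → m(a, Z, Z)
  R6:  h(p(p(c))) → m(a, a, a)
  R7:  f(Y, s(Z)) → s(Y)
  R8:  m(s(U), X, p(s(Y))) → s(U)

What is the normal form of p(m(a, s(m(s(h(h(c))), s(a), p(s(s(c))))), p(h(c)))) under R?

p(p(c))

1. p(m(a, s(m(s(h(h(c))), s(a), p(s(s(c))))), p(h(c))))  →  p(m(a, s(s(h(h(c)))), p(h(c))))   [R8 at 1.2.1]
2. p(m(a, s(s(h(h(c)))), p(h(c))))  →  p(p(h(h(c))))   [R1 at 1]
3. p(p(h(h(c))))  →  p(p(h(c)))   [R2 at 1.1.1]
4. p(p(h(c)))  →  p(p(c))   [R2 at 1.1]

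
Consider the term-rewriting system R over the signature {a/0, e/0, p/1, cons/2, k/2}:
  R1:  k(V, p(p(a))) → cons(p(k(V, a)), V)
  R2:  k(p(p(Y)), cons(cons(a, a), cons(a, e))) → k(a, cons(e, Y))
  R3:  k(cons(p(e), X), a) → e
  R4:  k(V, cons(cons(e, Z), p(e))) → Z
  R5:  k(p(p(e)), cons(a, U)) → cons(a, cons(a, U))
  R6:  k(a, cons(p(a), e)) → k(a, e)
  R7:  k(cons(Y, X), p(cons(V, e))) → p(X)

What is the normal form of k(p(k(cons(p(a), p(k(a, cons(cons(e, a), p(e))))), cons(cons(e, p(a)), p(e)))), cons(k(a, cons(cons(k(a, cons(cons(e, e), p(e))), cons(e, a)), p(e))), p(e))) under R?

1. k(p(k(cons(p(a), p(k(a, cons(cons(e, a), p(e))))), cons(cons(e, p(a)), p(e)))), cons(k(a, cons(cons(k(a, cons(cons(e, e), p(e))), cons(e, a)), p(e))), p(e)))  →  k(p(p(a)), cons(k(a, cons(cons(k(a, cons(cons(e, e), p(e))), cons(e, a)), p(e))), p(e)))   [R4 at 1.1]
2. k(p(p(a)), cons(k(a, cons(cons(k(a, cons(cons(e, e), p(e))), cons(e, a)), p(e))), p(e)))  →  k(p(p(a)), cons(k(a, cons(cons(e, cons(e, a)), p(e))), p(e)))   [R4 at 2.1.2.1.1]
3. k(p(p(a)), cons(k(a, cons(cons(e, cons(e, a)), p(e))), p(e)))  →  k(p(p(a)), cons(cons(e, a), p(e)))   [R4 at 2.1]
4. k(p(p(a)), cons(cons(e, a), p(e)))  →  a   [R4 at ε]

a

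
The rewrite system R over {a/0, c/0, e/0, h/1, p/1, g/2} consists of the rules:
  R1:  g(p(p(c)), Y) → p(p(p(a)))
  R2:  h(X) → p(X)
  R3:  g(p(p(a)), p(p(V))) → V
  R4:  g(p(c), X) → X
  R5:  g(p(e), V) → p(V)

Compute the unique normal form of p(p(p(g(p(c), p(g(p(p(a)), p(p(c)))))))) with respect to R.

1. p(p(p(g(p(c), p(g(p(p(a)), p(p(c))))))))  →  p(p(p(p(g(p(p(a)), p(p(c)))))))   [R4 at 1.1.1]
2. p(p(p(p(g(p(p(a)), p(p(c)))))))  →  p(p(p(p(c))))   [R3 at 1.1.1.1]

p(p(p(p(c))))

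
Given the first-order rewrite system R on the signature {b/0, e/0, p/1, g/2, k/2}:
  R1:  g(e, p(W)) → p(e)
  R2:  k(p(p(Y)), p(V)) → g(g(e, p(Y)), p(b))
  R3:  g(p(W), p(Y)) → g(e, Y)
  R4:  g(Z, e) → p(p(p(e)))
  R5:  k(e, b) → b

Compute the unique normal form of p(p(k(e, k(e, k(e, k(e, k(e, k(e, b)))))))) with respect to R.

p(p(b))

1. p(p(k(e, k(e, k(e, k(e, k(e, k(e, b))))))))  →  p(p(k(e, k(e, k(e, k(e, k(e, b)))))))   [R5 at 1.1.2.2.2.2.2]
2. p(p(k(e, k(e, k(e, k(e, k(e, b)))))))  →  p(p(k(e, k(e, k(e, k(e, b))))))   [R5 at 1.1.2.2.2.2]
3. p(p(k(e, k(e, k(e, k(e, b))))))  →  p(p(k(e, k(e, k(e, b)))))   [R5 at 1.1.2.2.2]
4. p(p(k(e, k(e, k(e, b)))))  →  p(p(k(e, k(e, b))))   [R5 at 1.1.2.2]
5. p(p(k(e, k(e, b))))  →  p(p(k(e, b)))   [R5 at 1.1.2]
6. p(p(k(e, b)))  →  p(p(b))   [R5 at 1.1]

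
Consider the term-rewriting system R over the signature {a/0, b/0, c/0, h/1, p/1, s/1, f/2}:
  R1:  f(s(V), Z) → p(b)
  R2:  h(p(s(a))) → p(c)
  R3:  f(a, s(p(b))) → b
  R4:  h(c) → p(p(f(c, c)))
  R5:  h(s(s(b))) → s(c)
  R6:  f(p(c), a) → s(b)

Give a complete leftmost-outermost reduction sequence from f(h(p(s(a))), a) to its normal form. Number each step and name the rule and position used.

s(b)

1. f(h(p(s(a))), a)  →  f(p(c), a)   [R2 at 1]
2. f(p(c), a)  →  s(b)   [R6 at ε]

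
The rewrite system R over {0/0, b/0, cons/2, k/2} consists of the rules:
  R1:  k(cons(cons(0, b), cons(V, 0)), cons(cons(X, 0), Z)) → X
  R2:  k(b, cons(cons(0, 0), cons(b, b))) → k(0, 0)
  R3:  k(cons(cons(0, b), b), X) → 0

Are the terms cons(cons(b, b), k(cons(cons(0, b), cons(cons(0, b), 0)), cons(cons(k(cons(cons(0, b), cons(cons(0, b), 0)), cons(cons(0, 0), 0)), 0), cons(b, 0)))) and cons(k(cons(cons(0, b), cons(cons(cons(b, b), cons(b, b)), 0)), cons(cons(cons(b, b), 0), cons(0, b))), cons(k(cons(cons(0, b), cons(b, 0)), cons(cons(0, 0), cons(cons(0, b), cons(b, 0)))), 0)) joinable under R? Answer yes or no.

no — NF(t₁) = cons(cons(b, b), 0), NF(t₂) = cons(cons(b, b), cons(0, 0))

Reduce t₁ = cons(cons(b, b), k(cons(cons(0, b), cons(cons(0, b), 0)), cons(cons(k(cons(cons(0, b), cons(cons(0, b), 0)), cons(cons(0, 0), 0)), 0), cons(b, 0)))):
1. cons(cons(b, b), k(cons(cons(0, b), cons(cons(0, b), 0)), cons(cons(k(cons(cons(0, b), cons(cons(0, b), 0)), cons(cons(0, 0), 0)), 0), cons(b, 0))))  →  cons(cons(b, b), k(cons(cons(0, b), cons(cons(0, b), 0)), cons(cons(0, 0), 0)))   [R1 at 2]
2. cons(cons(b, b), k(cons(cons(0, b), cons(cons(0, b), 0)), cons(cons(0, 0), 0)))  →  cons(cons(b, b), 0)   [R1 at 2]

Reduce t₂ = cons(k(cons(cons(0, b), cons(cons(cons(b, b), cons(b, b)), 0)), cons(cons(cons(b, b), 0), cons(0, b))), cons(k(cons(cons(0, b), cons(b, 0)), cons(cons(0, 0), cons(cons(0, b), cons(b, 0)))), 0)):
1. cons(k(cons(cons(0, b), cons(cons(cons(b, b), cons(b, b)), 0)), cons(cons(cons(b, b), 0), cons(0, b))), cons(k(cons(cons(0, b), cons(b, 0)), cons(cons(0, 0), cons(cons(0, b), cons(b, 0)))), 0))  →  cons(cons(b, b), cons(k(cons(cons(0, b), cons(b, 0)), cons(cons(0, 0), cons(cons(0, b), cons(b, 0)))), 0))   [R1 at 1]
2. cons(cons(b, b), cons(k(cons(cons(0, b), cons(b, 0)), cons(cons(0, 0), cons(cons(0, b), cons(b, 0)))), 0))  →  cons(cons(b, b), cons(0, 0))   [R1 at 2.1]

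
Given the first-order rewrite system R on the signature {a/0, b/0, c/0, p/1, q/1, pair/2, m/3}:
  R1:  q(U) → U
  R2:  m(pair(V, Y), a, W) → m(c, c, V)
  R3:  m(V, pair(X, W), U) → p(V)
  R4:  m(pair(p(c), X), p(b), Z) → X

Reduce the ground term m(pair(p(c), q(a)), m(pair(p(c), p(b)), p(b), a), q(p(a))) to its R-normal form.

1. m(pair(p(c), q(a)), m(pair(p(c), p(b)), p(b), a), q(p(a)))  →  m(pair(p(c), a), m(pair(p(c), p(b)), p(b), a), q(p(a)))   [R1 at 1.2]
2. m(pair(p(c), a), m(pair(p(c), p(b)), p(b), a), q(p(a)))  →  m(pair(p(c), a), p(b), q(p(a)))   [R4 at 2]
3. m(pair(p(c), a), p(b), q(p(a)))  →  a   [R4 at ε]

a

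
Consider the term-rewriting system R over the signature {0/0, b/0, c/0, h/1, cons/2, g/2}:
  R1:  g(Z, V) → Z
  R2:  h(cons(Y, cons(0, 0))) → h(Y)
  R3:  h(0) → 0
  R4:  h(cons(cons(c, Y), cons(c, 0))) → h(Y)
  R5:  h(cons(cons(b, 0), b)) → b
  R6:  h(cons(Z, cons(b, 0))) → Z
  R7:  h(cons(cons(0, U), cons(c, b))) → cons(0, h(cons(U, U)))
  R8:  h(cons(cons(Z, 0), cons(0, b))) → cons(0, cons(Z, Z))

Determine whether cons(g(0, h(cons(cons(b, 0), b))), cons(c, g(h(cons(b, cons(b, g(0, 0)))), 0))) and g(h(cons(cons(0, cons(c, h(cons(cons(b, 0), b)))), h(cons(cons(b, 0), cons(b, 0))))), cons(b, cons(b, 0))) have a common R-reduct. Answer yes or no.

yes — NF(t₁) = cons(0, cons(c, b)), NF(t₂) = cons(0, cons(c, b))

Reduce t₁ = cons(g(0, h(cons(cons(b, 0), b))), cons(c, g(h(cons(b, cons(b, g(0, 0)))), 0))):
1. cons(g(0, h(cons(cons(b, 0), b))), cons(c, g(h(cons(b, cons(b, g(0, 0)))), 0)))  →  cons(0, cons(c, g(h(cons(b, cons(b, g(0, 0)))), 0)))   [R1 at 1]
2. cons(0, cons(c, g(h(cons(b, cons(b, g(0, 0)))), 0)))  →  cons(0, cons(c, h(cons(b, cons(b, g(0, 0))))))   [R1 at 2.2]
3. cons(0, cons(c, h(cons(b, cons(b, g(0, 0))))))  →  cons(0, cons(c, h(cons(b, cons(b, 0)))))   [R1 at 2.2.1.2.2]
4. cons(0, cons(c, h(cons(b, cons(b, 0)))))  →  cons(0, cons(c, b))   [R6 at 2.2]

Reduce t₂ = g(h(cons(cons(0, cons(c, h(cons(cons(b, 0), b)))), h(cons(cons(b, 0), cons(b, 0))))), cons(b, cons(b, 0))):
1. g(h(cons(cons(0, cons(c, h(cons(cons(b, 0), b)))), h(cons(cons(b, 0), cons(b, 0))))), cons(b, cons(b, 0)))  →  h(cons(cons(0, cons(c, h(cons(cons(b, 0), b)))), h(cons(cons(b, 0), cons(b, 0)))))   [R1 at ε]
2. h(cons(cons(0, cons(c, h(cons(cons(b, 0), b)))), h(cons(cons(b, 0), cons(b, 0)))))  →  h(cons(cons(0, cons(c, b)), h(cons(cons(b, 0), cons(b, 0)))))   [R5 at 1.1.2.2]
3. h(cons(cons(0, cons(c, b)), h(cons(cons(b, 0), cons(b, 0)))))  →  h(cons(cons(0, cons(c, b)), cons(b, 0)))   [R6 at 1.2]
4. h(cons(cons(0, cons(c, b)), cons(b, 0)))  →  cons(0, cons(c, b))   [R6 at ε]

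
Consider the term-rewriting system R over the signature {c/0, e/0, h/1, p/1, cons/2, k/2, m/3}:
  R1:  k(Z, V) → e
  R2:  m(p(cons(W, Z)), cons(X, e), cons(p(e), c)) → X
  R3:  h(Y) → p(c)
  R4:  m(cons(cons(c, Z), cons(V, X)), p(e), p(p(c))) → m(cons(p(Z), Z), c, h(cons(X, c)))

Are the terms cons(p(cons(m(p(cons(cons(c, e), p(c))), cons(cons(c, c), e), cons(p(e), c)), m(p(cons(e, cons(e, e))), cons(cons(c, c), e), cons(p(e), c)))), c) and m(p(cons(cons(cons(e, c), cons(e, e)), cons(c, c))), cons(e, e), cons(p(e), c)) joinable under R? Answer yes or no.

no — NF(t₁) = cons(p(cons(cons(c, c), cons(c, c))), c), NF(t₂) = e

Reduce t₁ = cons(p(cons(m(p(cons(cons(c, e), p(c))), cons(cons(c, c), e), cons(p(e), c)), m(p(cons(e, cons(e, e))), cons(cons(c, c), e), cons(p(e), c)))), c):
1. cons(p(cons(m(p(cons(cons(c, e), p(c))), cons(cons(c, c), e), cons(p(e), c)), m(p(cons(e, cons(e, e))), cons(cons(c, c), e), cons(p(e), c)))), c)  →  cons(p(cons(cons(c, c), m(p(cons(e, cons(e, e))), cons(cons(c, c), e), cons(p(e), c)))), c)   [R2 at 1.1.1]
2. cons(p(cons(cons(c, c), m(p(cons(e, cons(e, e))), cons(cons(c, c), e), cons(p(e), c)))), c)  →  cons(p(cons(cons(c, c), cons(c, c))), c)   [R2 at 1.1.2]

Reduce t₂ = m(p(cons(cons(cons(e, c), cons(e, e)), cons(c, c))), cons(e, e), cons(p(e), c)):
1. m(p(cons(cons(cons(e, c), cons(e, e)), cons(c, c))), cons(e, e), cons(p(e), c))  →  e   [R2 at ε]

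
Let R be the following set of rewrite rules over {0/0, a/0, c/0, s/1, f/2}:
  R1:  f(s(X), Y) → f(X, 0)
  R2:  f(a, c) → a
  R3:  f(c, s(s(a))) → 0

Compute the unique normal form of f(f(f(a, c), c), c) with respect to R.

1. f(f(f(a, c), c), c)  →  f(f(a, c), c)   [R2 at 1.1]
2. f(f(a, c), c)  →  f(a, c)   [R2 at 1]
3. f(a, c)  →  a   [R2 at ε]

a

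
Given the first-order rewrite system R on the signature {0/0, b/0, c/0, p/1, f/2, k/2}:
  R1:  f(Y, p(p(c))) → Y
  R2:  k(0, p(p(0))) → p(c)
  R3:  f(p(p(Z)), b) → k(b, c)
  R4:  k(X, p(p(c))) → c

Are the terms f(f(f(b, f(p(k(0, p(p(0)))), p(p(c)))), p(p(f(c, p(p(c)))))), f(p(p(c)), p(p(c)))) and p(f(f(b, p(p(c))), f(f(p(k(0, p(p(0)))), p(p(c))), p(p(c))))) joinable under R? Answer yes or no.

no — NF(t₁) = b, NF(t₂) = p(b)

Reduce t₁ = f(f(f(b, f(p(k(0, p(p(0)))), p(p(c)))), p(p(f(c, p(p(c)))))), f(p(p(c)), p(p(c)))):
1. f(f(f(b, f(p(k(0, p(p(0)))), p(p(c)))), p(p(f(c, p(p(c)))))), f(p(p(c)), p(p(c))))  →  f(f(f(b, p(k(0, p(p(0))))), p(p(f(c, p(p(c)))))), f(p(p(c)), p(p(c))))   [R1 at 1.1.2]
2. f(f(f(b, p(k(0, p(p(0))))), p(p(f(c, p(p(c)))))), f(p(p(c)), p(p(c))))  →  f(f(f(b, p(p(c))), p(p(f(c, p(p(c)))))), f(p(p(c)), p(p(c))))   [R2 at 1.1.2.1]
3. f(f(f(b, p(p(c))), p(p(f(c, p(p(c)))))), f(p(p(c)), p(p(c))))  →  f(f(b, p(p(f(c, p(p(c)))))), f(p(p(c)), p(p(c))))   [R1 at 1.1]
4. f(f(b, p(p(f(c, p(p(c)))))), f(p(p(c)), p(p(c))))  →  f(f(b, p(p(c))), f(p(p(c)), p(p(c))))   [R1 at 1.2.1.1]
5. f(f(b, p(p(c))), f(p(p(c)), p(p(c))))  →  f(b, f(p(p(c)), p(p(c))))   [R1 at 1]
6. f(b, f(p(p(c)), p(p(c))))  →  f(b, p(p(c)))   [R1 at 2]
7. f(b, p(p(c)))  →  b   [R1 at ε]

Reduce t₂ = p(f(f(b, p(p(c))), f(f(p(k(0, p(p(0)))), p(p(c))), p(p(c))))):
1. p(f(f(b, p(p(c))), f(f(p(k(0, p(p(0)))), p(p(c))), p(p(c)))))  →  p(f(b, f(f(p(k(0, p(p(0)))), p(p(c))), p(p(c)))))   [R1 at 1.1]
2. p(f(b, f(f(p(k(0, p(p(0)))), p(p(c))), p(p(c)))))  →  p(f(b, f(p(k(0, p(p(0)))), p(p(c)))))   [R1 at 1.2]
3. p(f(b, f(p(k(0, p(p(0)))), p(p(c)))))  →  p(f(b, p(k(0, p(p(0))))))   [R1 at 1.2]
4. p(f(b, p(k(0, p(p(0))))))  →  p(f(b, p(p(c))))   [R2 at 1.2.1]
5. p(f(b, p(p(c))))  →  p(b)   [R1 at 1]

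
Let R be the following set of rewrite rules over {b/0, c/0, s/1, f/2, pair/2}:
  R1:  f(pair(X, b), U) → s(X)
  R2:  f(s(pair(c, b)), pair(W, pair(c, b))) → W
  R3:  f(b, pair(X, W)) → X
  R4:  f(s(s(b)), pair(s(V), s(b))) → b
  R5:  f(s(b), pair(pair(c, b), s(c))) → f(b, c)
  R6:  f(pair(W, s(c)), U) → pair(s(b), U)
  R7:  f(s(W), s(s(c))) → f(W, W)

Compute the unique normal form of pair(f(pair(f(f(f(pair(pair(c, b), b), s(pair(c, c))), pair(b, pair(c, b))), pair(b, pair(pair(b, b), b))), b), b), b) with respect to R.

pair(s(b), b)

1. pair(f(pair(f(f(f(pair(pair(c, b), b), s(pair(c, c))), pair(b, pair(c, b))), pair(b, pair(pair(b, b), b))), b), b), b)  →  pair(s(f(f(f(pair(pair(c, b), b), s(pair(c, c))), pair(b, pair(c, b))), pair(b, pair(pair(b, b), b)))), b)   [R1 at 1]
2. pair(s(f(f(f(pair(pair(c, b), b), s(pair(c, c))), pair(b, pair(c, b))), pair(b, pair(pair(b, b), b)))), b)  →  pair(s(f(f(s(pair(c, b)), pair(b, pair(c, b))), pair(b, pair(pair(b, b), b)))), b)   [R1 at 1.1.1.1]
3. pair(s(f(f(s(pair(c, b)), pair(b, pair(c, b))), pair(b, pair(pair(b, b), b)))), b)  →  pair(s(f(b, pair(b, pair(pair(b, b), b)))), b)   [R2 at 1.1.1]
4. pair(s(f(b, pair(b, pair(pair(b, b), b)))), b)  →  pair(s(b), b)   [R3 at 1.1]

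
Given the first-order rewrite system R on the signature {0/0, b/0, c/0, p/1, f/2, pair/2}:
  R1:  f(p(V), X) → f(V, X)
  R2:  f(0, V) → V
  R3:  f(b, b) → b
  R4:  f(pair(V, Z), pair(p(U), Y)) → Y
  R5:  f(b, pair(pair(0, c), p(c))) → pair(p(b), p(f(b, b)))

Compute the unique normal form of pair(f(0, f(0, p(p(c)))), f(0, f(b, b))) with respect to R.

pair(p(p(c)), b)

1. pair(f(0, f(0, p(p(c)))), f(0, f(b, b)))  →  pair(f(0, p(p(c))), f(0, f(b, b)))   [R2 at 1]
2. pair(f(0, p(p(c))), f(0, f(b, b)))  →  pair(p(p(c)), f(0, f(b, b)))   [R2 at 1]
3. pair(p(p(c)), f(0, f(b, b)))  →  pair(p(p(c)), f(b, b))   [R2 at 2]
4. pair(p(p(c)), f(b, b))  →  pair(p(p(c)), b)   [R3 at 2]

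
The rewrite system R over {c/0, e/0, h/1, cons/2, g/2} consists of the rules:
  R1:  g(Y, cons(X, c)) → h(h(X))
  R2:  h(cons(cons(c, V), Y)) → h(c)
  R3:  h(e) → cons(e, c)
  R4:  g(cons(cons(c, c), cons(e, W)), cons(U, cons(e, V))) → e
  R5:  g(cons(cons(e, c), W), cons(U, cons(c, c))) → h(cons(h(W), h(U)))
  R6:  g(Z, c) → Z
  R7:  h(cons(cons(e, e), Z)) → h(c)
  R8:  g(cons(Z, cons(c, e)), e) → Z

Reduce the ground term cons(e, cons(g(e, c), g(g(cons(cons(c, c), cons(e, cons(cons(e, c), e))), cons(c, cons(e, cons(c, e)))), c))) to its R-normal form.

1. cons(e, cons(g(e, c), g(g(cons(cons(c, c), cons(e, cons(cons(e, c), e))), cons(c, cons(e, cons(c, e)))), c)))  →  cons(e, cons(e, g(g(cons(cons(c, c), cons(e, cons(cons(e, c), e))), cons(c, cons(e, cons(c, e)))), c)))   [R6 at 2.1]
2. cons(e, cons(e, g(g(cons(cons(c, c), cons(e, cons(cons(e, c), e))), cons(c, cons(e, cons(c, e)))), c)))  →  cons(e, cons(e, g(cons(cons(c, c), cons(e, cons(cons(e, c), e))), cons(c, cons(e, cons(c, e))))))   [R6 at 2.2]
3. cons(e, cons(e, g(cons(cons(c, c), cons(e, cons(cons(e, c), e))), cons(c, cons(e, cons(c, e))))))  →  cons(e, cons(e, e))   [R4 at 2.2]

cons(e, cons(e, e))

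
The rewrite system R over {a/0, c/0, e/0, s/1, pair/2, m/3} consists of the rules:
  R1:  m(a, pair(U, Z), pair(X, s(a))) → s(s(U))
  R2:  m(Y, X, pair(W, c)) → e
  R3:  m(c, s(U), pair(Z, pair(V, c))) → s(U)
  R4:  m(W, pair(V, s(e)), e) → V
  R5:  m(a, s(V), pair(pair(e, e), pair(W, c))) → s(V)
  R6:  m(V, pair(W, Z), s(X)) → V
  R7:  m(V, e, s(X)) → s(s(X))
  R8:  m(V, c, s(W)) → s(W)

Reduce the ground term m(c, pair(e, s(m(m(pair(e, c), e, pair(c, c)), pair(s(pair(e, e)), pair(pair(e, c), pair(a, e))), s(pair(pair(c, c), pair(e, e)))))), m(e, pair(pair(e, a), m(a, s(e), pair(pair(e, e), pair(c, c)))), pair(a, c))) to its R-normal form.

1. m(c, pair(e, s(m(m(pair(e, c), e, pair(c, c)), pair(s(pair(e, e)), pair(pair(e, c), pair(a, e))), s(pair(pair(c, c), pair(e, e)))))), m(e, pair(pair(e, a), m(a, s(e), pair(pair(e, e), pair(c, c)))), pair(a, c)))  →  m(c, pair(e, s(m(pair(e, c), e, pair(c, c)))), m(e, pair(pair(e, a), m(a, s(e), pair(pair(e, e), pair(c, c)))), pair(a, c)))   [R6 at 2.2.1]
2. m(c, pair(e, s(m(pair(e, c), e, pair(c, c)))), m(e, pair(pair(e, a), m(a, s(e), pair(pair(e, e), pair(c, c)))), pair(a, c)))  →  m(c, pair(e, s(e)), m(e, pair(pair(e, a), m(a, s(e), pair(pair(e, e), pair(c, c)))), pair(a, c)))   [R2 at 2.2.1]
3. m(c, pair(e, s(e)), m(e, pair(pair(e, a), m(a, s(e), pair(pair(e, e), pair(c, c)))), pair(a, c)))  →  m(c, pair(e, s(e)), e)   [R2 at 3]
4. m(c, pair(e, s(e)), e)  →  e   [R4 at ε]

e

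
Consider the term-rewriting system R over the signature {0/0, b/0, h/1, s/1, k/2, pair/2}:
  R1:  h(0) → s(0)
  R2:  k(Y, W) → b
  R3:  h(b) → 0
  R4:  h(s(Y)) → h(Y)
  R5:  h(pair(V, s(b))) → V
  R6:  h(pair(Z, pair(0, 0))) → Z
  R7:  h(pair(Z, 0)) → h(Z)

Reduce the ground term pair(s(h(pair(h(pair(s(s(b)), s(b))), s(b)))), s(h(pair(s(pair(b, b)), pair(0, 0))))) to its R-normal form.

pair(s(s(s(b))), s(s(pair(b, b))))

1. pair(s(h(pair(h(pair(s(s(b)), s(b))), s(b)))), s(h(pair(s(pair(b, b)), pair(0, 0)))))  →  pair(s(h(pair(s(s(b)), s(b)))), s(h(pair(s(pair(b, b)), pair(0, 0)))))   [R5 at 1.1]
2. pair(s(h(pair(s(s(b)), s(b)))), s(h(pair(s(pair(b, b)), pair(0, 0)))))  →  pair(s(s(s(b))), s(h(pair(s(pair(b, b)), pair(0, 0)))))   [R5 at 1.1]
3. pair(s(s(s(b))), s(h(pair(s(pair(b, b)), pair(0, 0)))))  →  pair(s(s(s(b))), s(s(pair(b, b))))   [R6 at 2.1]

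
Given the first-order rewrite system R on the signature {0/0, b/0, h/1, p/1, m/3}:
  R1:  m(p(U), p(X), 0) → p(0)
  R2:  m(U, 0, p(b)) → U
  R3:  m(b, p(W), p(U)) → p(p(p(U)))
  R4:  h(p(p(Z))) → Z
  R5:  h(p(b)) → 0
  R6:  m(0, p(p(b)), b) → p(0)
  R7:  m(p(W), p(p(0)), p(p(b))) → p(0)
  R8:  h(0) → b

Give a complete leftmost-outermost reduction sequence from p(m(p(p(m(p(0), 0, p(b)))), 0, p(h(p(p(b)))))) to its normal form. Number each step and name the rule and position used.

1. p(m(p(p(m(p(0), 0, p(b)))), 0, p(h(p(p(b))))))  →  p(m(p(p(p(0))), 0, p(h(p(p(b))))))   [R2 at 1.1.1.1]
2. p(m(p(p(p(0))), 0, p(h(p(p(b))))))  →  p(m(p(p(p(0))), 0, p(b)))   [R4 at 1.3.1]
3. p(m(p(p(p(0))), 0, p(b)))  →  p(p(p(p(0))))   [R2 at 1]

p(p(p(p(0))))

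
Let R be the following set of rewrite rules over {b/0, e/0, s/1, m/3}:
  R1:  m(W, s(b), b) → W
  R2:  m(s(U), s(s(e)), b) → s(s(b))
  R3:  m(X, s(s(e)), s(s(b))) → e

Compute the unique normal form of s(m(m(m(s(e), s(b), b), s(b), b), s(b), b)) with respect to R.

s(s(e))

1. s(m(m(m(s(e), s(b), b), s(b), b), s(b), b))  →  s(m(m(s(e), s(b), b), s(b), b))   [R1 at 1]
2. s(m(m(s(e), s(b), b), s(b), b))  →  s(m(s(e), s(b), b))   [R1 at 1]
3. s(m(s(e), s(b), b))  →  s(s(e))   [R1 at 1]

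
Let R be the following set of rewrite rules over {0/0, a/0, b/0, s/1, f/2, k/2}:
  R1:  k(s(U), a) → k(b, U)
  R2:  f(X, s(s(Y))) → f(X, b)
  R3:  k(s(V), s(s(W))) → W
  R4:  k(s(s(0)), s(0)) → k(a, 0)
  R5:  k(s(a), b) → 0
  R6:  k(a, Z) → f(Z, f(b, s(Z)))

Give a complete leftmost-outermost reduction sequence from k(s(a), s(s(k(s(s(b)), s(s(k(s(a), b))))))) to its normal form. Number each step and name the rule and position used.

1. k(s(a), s(s(k(s(s(b)), s(s(k(s(a), b)))))))  →  k(s(s(b)), s(s(k(s(a), b))))   [R3 at ε]
2. k(s(s(b)), s(s(k(s(a), b))))  →  k(s(a), b)   [R3 at ε]
3. k(s(a), b)  →  0   [R5 at ε]

0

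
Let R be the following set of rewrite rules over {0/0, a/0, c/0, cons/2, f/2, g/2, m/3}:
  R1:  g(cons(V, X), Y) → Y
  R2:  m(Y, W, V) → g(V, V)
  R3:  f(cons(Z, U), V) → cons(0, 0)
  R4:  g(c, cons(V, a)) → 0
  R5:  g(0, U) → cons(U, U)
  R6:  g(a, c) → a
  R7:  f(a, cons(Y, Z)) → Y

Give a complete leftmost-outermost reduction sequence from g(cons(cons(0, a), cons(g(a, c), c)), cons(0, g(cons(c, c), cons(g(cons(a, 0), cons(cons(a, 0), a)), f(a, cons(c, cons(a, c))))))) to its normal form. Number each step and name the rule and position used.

cons(0, cons(cons(cons(a, 0), a), c))

1. g(cons(cons(0, a), cons(g(a, c), c)), cons(0, g(cons(c, c), cons(g(cons(a, 0), cons(cons(a, 0), a)), f(a, cons(c, cons(a, c)))))))  →  cons(0, g(cons(c, c), cons(g(cons(a, 0), cons(cons(a, 0), a)), f(a, cons(c, cons(a, c))))))   [R1 at ε]
2. cons(0, g(cons(c, c), cons(g(cons(a, 0), cons(cons(a, 0), a)), f(a, cons(c, cons(a, c))))))  →  cons(0, cons(g(cons(a, 0), cons(cons(a, 0), a)), f(a, cons(c, cons(a, c)))))   [R1 at 2]
3. cons(0, cons(g(cons(a, 0), cons(cons(a, 0), a)), f(a, cons(c, cons(a, c)))))  →  cons(0, cons(cons(cons(a, 0), a), f(a, cons(c, cons(a, c)))))   [R1 at 2.1]
4. cons(0, cons(cons(cons(a, 0), a), f(a, cons(c, cons(a, c)))))  →  cons(0, cons(cons(cons(a, 0), a), c))   [R7 at 2.2]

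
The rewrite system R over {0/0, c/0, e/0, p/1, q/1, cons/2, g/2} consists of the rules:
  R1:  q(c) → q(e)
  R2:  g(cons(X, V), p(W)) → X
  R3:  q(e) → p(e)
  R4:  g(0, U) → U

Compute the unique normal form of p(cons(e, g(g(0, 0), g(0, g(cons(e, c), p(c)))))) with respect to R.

p(cons(e, e))

1. p(cons(e, g(g(0, 0), g(0, g(cons(e, c), p(c))))))  →  p(cons(e, g(0, g(0, g(cons(e, c), p(c))))))   [R4 at 1.2.1]
2. p(cons(e, g(0, g(0, g(cons(e, c), p(c))))))  →  p(cons(e, g(0, g(cons(e, c), p(c)))))   [R4 at 1.2]
3. p(cons(e, g(0, g(cons(e, c), p(c)))))  →  p(cons(e, g(cons(e, c), p(c))))   [R4 at 1.2]
4. p(cons(e, g(cons(e, c), p(c))))  →  p(cons(e, e))   [R2 at 1.2]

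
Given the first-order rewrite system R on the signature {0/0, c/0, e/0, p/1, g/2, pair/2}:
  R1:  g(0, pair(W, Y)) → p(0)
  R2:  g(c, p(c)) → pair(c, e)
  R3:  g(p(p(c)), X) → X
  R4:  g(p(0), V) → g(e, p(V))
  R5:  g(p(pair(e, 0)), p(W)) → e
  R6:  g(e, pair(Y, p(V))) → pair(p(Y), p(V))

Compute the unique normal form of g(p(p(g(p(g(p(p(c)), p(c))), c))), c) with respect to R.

1. g(p(p(g(p(g(p(p(c)), p(c))), c))), c)  →  g(p(p(g(p(p(c)), c))), c)   [R3 at 1.1.1.1.1]
2. g(p(p(g(p(p(c)), c))), c)  →  g(p(p(c)), c)   [R3 at 1.1.1]
3. g(p(p(c)), c)  →  c   [R3 at ε]

c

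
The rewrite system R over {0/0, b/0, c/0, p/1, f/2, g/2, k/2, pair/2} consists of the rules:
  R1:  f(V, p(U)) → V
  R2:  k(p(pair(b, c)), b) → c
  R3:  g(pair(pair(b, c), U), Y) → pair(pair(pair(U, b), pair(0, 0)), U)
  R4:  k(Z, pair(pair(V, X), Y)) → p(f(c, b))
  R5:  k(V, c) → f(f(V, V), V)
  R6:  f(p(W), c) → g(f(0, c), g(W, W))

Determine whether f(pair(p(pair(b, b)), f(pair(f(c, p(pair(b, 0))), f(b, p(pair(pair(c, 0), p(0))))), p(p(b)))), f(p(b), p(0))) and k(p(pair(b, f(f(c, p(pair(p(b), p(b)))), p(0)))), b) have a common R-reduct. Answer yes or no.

no — NF(t₁) = pair(p(pair(b, b)), pair(c, b)), NF(t₂) = c

Reduce t₁ = f(pair(p(pair(b, b)), f(pair(f(c, p(pair(b, 0))), f(b, p(pair(pair(c, 0), p(0))))), p(p(b)))), f(p(b), p(0))):
1. f(pair(p(pair(b, b)), f(pair(f(c, p(pair(b, 0))), f(b, p(pair(pair(c, 0), p(0))))), p(p(b)))), f(p(b), p(0)))  →  f(pair(p(pair(b, b)), pair(f(c, p(pair(b, 0))), f(b, p(pair(pair(c, 0), p(0)))))), f(p(b), p(0)))   [R1 at 1.2]
2. f(pair(p(pair(b, b)), pair(f(c, p(pair(b, 0))), f(b, p(pair(pair(c, 0), p(0)))))), f(p(b), p(0)))  →  f(pair(p(pair(b, b)), pair(c, f(b, p(pair(pair(c, 0), p(0)))))), f(p(b), p(0)))   [R1 at 1.2.1]
3. f(pair(p(pair(b, b)), pair(c, f(b, p(pair(pair(c, 0), p(0)))))), f(p(b), p(0)))  →  f(pair(p(pair(b, b)), pair(c, b)), f(p(b), p(0)))   [R1 at 1.2.2]
4. f(pair(p(pair(b, b)), pair(c, b)), f(p(b), p(0)))  →  f(pair(p(pair(b, b)), pair(c, b)), p(b))   [R1 at 2]
5. f(pair(p(pair(b, b)), pair(c, b)), p(b))  →  pair(p(pair(b, b)), pair(c, b))   [R1 at ε]

Reduce t₂ = k(p(pair(b, f(f(c, p(pair(p(b), p(b)))), p(0)))), b):
1. k(p(pair(b, f(f(c, p(pair(p(b), p(b)))), p(0)))), b)  →  k(p(pair(b, f(c, p(pair(p(b), p(b)))))), b)   [R1 at 1.1.2]
2. k(p(pair(b, f(c, p(pair(p(b), p(b)))))), b)  →  k(p(pair(b, c)), b)   [R1 at 1.1.2]
3. k(p(pair(b, c)), b)  →  c   [R2 at ε]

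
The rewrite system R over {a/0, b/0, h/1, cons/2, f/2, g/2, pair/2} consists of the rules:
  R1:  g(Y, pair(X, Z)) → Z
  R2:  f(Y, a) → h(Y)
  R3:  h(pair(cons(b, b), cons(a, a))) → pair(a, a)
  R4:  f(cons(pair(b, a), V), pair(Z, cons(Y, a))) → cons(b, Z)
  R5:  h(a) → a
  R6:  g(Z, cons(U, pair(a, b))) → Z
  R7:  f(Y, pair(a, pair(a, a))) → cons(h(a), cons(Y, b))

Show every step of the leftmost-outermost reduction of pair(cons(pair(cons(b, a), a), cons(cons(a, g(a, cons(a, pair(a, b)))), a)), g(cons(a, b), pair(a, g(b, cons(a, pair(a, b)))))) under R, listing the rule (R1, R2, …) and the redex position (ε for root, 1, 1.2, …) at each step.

pair(cons(pair(cons(b, a), a), cons(cons(a, a), a)), b)

1. pair(cons(pair(cons(b, a), a), cons(cons(a, g(a, cons(a, pair(a, b)))), a)), g(cons(a, b), pair(a, g(b, cons(a, pair(a, b))))))  →  pair(cons(pair(cons(b, a), a), cons(cons(a, a), a)), g(cons(a, b), pair(a, g(b, cons(a, pair(a, b))))))   [R6 at 1.2.1.2]
2. pair(cons(pair(cons(b, a), a), cons(cons(a, a), a)), g(cons(a, b), pair(a, g(b, cons(a, pair(a, b))))))  →  pair(cons(pair(cons(b, a), a), cons(cons(a, a), a)), g(b, cons(a, pair(a, b))))   [R1 at 2]
3. pair(cons(pair(cons(b, a), a), cons(cons(a, a), a)), g(b, cons(a, pair(a, b))))  →  pair(cons(pair(cons(b, a), a), cons(cons(a, a), a)), b)   [R6 at 2]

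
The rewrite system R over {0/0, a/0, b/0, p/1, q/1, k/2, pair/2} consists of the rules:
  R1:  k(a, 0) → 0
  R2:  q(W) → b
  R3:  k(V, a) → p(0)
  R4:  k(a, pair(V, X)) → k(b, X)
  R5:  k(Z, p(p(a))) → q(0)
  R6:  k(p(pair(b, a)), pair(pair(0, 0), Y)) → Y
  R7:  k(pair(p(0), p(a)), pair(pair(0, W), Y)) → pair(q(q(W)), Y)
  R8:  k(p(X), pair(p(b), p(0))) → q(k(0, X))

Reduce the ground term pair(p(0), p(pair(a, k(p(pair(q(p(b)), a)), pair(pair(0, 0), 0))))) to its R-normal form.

1. pair(p(0), p(pair(a, k(p(pair(q(p(b)), a)), pair(pair(0, 0), 0)))))  →  pair(p(0), p(pair(a, k(p(pair(b, a)), pair(pair(0, 0), 0)))))   [R2 at 2.1.2.1.1.1]
2. pair(p(0), p(pair(a, k(p(pair(b, a)), pair(pair(0, 0), 0)))))  →  pair(p(0), p(pair(a, 0)))   [R6 at 2.1.2]

pair(p(0), p(pair(a, 0)))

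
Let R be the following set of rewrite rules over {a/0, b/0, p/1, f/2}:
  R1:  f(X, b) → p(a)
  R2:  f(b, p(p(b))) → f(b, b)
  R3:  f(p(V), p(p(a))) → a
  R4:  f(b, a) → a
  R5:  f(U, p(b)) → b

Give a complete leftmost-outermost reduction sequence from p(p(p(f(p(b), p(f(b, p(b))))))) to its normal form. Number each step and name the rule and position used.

p(p(p(b)))

1. p(p(p(f(p(b), p(f(b, p(b)))))))  →  p(p(p(f(p(b), p(b)))))   [R5 at 1.1.1.2.1]
2. p(p(p(f(p(b), p(b)))))  →  p(p(p(b)))   [R5 at 1.1.1]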